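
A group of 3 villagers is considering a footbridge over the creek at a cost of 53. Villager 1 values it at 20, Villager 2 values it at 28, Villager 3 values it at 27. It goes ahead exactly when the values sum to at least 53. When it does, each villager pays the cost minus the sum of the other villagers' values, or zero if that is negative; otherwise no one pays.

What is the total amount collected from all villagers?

Total value 75 ≥ cost 53, so it is built.
Villager 1: others sum to 55; max(0, 53 - 55) = 0.
Villager 2: others sum to 47; max(0, 53 - 47) = 6.
Villager 3: others sum to 48; max(0, 53 - 48) = 5.
Total collected = 0 + 6 + 5 = 11.

11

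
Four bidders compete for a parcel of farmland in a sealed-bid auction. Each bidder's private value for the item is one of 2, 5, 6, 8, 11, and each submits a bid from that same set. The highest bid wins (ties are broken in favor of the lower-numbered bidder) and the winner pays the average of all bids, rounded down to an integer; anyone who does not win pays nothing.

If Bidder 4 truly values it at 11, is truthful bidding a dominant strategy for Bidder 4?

No

Consider the case where Bidder 1 bids 2, Bidder 2 bids 2 and Bidder 3 bids 2.
Truthful bid 11: wins, pays 4, utility 11 - 4 = 7.
Bid 5 instead: wins, pays 2, utility 11 - 2 = 9.
Since 9 > 7, bidding 5 is strictly better here, so truthful bidding is not dominant.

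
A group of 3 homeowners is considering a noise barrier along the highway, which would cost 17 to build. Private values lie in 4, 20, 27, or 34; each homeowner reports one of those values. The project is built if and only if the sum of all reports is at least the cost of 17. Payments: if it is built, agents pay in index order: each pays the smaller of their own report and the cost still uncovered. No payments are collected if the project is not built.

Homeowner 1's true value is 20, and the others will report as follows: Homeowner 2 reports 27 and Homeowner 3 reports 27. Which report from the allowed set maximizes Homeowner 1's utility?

Report 4: project built, pays 4, utility 20 - 4 = 16.
Report 20: project built, pays 17, utility 20 - 17 = 3.
Report 27: project built, pays 17, utility 20 - 17 = 3.
Report 34: project built, pays 17, utility 20 - 17 = 3.
The best choice is 4 with utility 16.

4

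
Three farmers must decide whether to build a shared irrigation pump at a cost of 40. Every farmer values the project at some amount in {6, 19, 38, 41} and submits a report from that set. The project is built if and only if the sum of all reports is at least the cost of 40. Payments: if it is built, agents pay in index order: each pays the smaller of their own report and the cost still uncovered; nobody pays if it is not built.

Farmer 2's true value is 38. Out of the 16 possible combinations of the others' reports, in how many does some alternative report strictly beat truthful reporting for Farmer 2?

7

Others report (6, 19): truth gives 4; report 19 gives 19 > 4. Violating.
Others report (6, 38): truth gives 4; report 6 gives 32 > 4. Violating.
Others report (6, 41): truth gives 4; report 6 gives 32 > 4. Violating.
Others report (19, 6): truth gives 17; report 19 gives 19 > 17. Violating.
Others report (6, 6): truth gives 4; no alternative beats it.
Others report (38, 6): truth gives 36; no alternative beats it.
(Checking all 16 profiles: 7 have a profitable deviation, 9 do not.)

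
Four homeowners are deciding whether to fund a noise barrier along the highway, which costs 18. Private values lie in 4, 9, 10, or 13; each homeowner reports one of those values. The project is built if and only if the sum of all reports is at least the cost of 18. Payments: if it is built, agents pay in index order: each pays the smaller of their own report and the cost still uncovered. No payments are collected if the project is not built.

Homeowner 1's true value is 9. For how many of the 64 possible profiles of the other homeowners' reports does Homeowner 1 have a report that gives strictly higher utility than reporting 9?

Others report (4, 4, 9): truth gives 0; report 4 gives 5 > 0. Violating.
Others report (4, 4, 10): truth gives 0; report 4 gives 5 > 0. Violating.
Others report (4, 4, 13): truth gives 0; report 4 gives 5 > 0. Violating.
Others report (4, 9, 4): truth gives 0; report 4 gives 5 > 0. Violating.
Others report (4, 4, 4): truth gives 0; no alternative beats it.
(Checking all 64 profiles: 63 have a profitable deviation, 1 does not.)

63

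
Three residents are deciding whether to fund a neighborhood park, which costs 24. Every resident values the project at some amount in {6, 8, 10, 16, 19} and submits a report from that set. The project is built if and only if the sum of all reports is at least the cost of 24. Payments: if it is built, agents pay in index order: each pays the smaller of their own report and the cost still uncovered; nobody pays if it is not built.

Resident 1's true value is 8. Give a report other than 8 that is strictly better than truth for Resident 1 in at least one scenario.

6

Suppose Resident 2 reports 6 and Resident 3 reports 16.
Report 8: project built, pays 8, utility 8 - 8 = 0.
Report 6: project built, pays 6, utility 8 - 6 = 2.
So reporting 6 beats truth here (2 > 0).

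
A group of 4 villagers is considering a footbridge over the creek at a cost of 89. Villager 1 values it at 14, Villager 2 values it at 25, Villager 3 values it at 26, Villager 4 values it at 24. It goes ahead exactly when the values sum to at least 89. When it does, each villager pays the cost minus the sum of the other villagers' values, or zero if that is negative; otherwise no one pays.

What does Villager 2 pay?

25

Total value 89 ≥ cost 89, so the project is built.
The other villagers' values sum to 64.
Cost minus that sum is 89 - 64 = 25.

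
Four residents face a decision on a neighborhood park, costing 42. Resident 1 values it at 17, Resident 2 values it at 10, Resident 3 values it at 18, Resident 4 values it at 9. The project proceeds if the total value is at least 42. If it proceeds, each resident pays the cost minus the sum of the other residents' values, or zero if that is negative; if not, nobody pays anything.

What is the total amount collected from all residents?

11

Total value 54 ≥ cost 42, so it is built.
Resident 1: others sum to 37; max(0, 42 - 37) = 5.
Resident 2: others sum to 44; max(0, 42 - 44) = 0.
Resident 3: others sum to 36; max(0, 42 - 36) = 6.
Resident 4: others sum to 45; max(0, 42 - 45) = 0.
Total collected = 5 + 0 + 6 + 0 = 11.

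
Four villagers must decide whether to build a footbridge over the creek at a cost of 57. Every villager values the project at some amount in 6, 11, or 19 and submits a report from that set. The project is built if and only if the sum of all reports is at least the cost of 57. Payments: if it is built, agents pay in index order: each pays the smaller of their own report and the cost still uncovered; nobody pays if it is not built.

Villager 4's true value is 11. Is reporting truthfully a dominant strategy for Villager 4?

Yes

Check each profile of the others' reports and compare truth against every alternative report.
Others report (19, 19, 19): truth gives 11, best alternative gives 11.
Others report (11, 19, 19): truth gives 3, best alternative gives 3.
Others report (19, 11, 19): truth gives 3, best alternative gives 3.
Others report (19, 19, 11): truth gives 3, best alternative gives 3.
Others report (6, 6, 6): truth gives 0, best alternative gives 0.
Others report (6, 6, 11): truth gives 0, best alternative gives 0.
(Remaining 21 profiles checked similarly; truth is weakly best in each.)
In every case the truthful report is at least as good as any alternative, so it is a dominant strategy.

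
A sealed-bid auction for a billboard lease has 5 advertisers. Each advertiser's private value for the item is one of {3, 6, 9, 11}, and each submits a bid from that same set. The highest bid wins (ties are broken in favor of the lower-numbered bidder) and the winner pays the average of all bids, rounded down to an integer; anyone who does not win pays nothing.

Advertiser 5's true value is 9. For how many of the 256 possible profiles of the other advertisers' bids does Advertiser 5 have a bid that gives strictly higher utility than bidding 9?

65

Others bid (3, 3, 3, 3): truth gives 5; bid 6 gives 6 > 5. Violating.
Others bid (3, 3, 3, 9): truth gives 0; bid 11 gives 4 > 0. Violating.
Others bid (3, 3, 6, 9): truth gives 0; bid 11 gives 3 > 0. Violating.
Others bid (3, 3, 9, 3): truth gives 0; bid 11 gives 4 > 0. Violating.
Others bid (3, 3, 3, 6): truth gives 5; no alternative beats it.
Others bid (3, 3, 3, 11): truth gives 0; no alternative beats it.
(Checking all 256 profiles: 65 have a profitable deviation, 191 do not.)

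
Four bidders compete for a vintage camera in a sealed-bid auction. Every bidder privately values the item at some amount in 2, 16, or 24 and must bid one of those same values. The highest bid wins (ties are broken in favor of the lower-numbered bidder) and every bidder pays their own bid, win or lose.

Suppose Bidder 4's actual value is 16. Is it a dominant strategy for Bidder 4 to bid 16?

Consider the case where Bidder 1 bids 2, Bidder 2 bids 2 and Bidder 3 bids 16.
Truthful bid 16: loses but pays 16, utility -16.
Bid 2 instead: loses but pays 2, utility -2.
Since -2 > -16, bidding 2 is strictly better here, so truthful bidding is not dominant.

No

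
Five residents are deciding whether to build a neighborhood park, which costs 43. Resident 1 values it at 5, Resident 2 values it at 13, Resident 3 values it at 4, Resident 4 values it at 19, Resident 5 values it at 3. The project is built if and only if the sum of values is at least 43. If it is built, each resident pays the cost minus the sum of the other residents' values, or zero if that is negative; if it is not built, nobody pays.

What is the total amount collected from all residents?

39

Total value 44 ≥ cost 43, so it is built.
Resident 1: others sum to 39; max(0, 43 - 39) = 4.
Resident 2: others sum to 31; max(0, 43 - 31) = 12.
Resident 3: others sum to 40; max(0, 43 - 40) = 3.
Resident 4: others sum to 25; max(0, 43 - 25) = 18.
Resident 5: others sum to 41; max(0, 43 - 41) = 2.
Total collected = 4 + 12 + 3 + 18 + 2 = 39.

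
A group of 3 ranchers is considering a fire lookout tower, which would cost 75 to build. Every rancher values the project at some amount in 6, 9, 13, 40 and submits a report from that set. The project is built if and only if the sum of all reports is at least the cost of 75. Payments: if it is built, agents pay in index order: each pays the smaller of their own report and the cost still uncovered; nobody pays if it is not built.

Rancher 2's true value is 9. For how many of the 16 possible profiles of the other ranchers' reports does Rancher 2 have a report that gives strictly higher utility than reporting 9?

1

Others report (40, 40): truth gives 0; report 6 gives 3 > 0. Violating.
Others report (6, 6): truth gives 0; no alternative beats it.
Others report (6, 9): truth gives 0; no alternative beats it.
(Checking all 16 profiles: 1 has a profitable deviation, 15 do not.)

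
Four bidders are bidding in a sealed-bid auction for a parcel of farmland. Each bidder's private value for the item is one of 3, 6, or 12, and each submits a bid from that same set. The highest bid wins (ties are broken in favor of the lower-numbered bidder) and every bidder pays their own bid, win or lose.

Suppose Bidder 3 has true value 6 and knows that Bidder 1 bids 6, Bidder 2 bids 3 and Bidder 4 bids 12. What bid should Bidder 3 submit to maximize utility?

Bid 3: loses but pays 3, utility -3.
Bid 6: loses but pays 6, utility -6.
Bid 12: wins, pays 12, utility 6 - 12 = -6.
The best choice is 3 with utility -3.

3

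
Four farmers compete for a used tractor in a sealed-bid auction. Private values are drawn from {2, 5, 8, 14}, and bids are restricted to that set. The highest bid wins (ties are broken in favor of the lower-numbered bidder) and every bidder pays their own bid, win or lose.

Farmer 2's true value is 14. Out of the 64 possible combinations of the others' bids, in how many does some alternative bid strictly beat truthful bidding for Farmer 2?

34

Others bid (2, 2, 2): truth gives 0; bid 5 gives 9 > 0. Violating.
Others bid (2, 2, 5): truth gives 0; bid 5 gives 9 > 0. Violating.
Others bid (2, 2, 8): truth gives 0; bid 8 gives 6 > 0. Violating.
Others bid (2, 5, 2): truth gives 0; bid 5 gives 9 > 0. Violating.
Others bid (2, 2, 14): truth gives 0; no alternative beats it.
Others bid (2, 5, 14): truth gives 0; no alternative beats it.
(Checking all 64 profiles: 34 have a profitable deviation, 30 do not.)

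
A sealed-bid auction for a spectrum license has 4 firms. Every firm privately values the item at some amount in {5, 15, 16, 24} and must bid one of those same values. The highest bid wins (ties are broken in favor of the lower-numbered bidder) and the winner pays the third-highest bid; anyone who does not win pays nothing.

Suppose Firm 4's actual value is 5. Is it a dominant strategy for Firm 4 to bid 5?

Check each profile of the others' bids and compare truth against every alternative bid.
Others bid (5, 5, 5): truth gives 0, best alternative gives 0.
Others bid (5, 5, 15): truth gives 0, best alternative gives 0.
Others bid (5, 5, 16): truth gives 0, best alternative gives 0.
Others bid (5, 5, 24): truth gives 0, best alternative gives 0.
Others bid (5, 15, 5): truth gives 0, best alternative gives 0.
Others bid (5, 15, 15): truth gives 0, best alternative gives 0.
(Remaining 58 profiles checked similarly; truth is weakly best in each.)
In every case the truthful bid is at least as good as any alternative, so it is a dominant strategy.

Yes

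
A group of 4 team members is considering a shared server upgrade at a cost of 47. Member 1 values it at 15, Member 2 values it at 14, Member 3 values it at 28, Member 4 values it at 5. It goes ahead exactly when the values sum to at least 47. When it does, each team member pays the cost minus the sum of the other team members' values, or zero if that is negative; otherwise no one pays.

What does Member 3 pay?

13

Total value 62 ≥ cost 47, so the project is built.
The other team members' values sum to 34.
Cost minus that sum is 47 - 34 = 13.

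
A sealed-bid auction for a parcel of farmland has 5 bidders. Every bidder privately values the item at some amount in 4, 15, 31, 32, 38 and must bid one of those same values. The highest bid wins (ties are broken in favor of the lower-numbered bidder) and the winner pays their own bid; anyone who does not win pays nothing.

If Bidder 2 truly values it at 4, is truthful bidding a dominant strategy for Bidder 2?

Check each profile of the others' bids and compare truth against every alternative bid.
Others bid (4, 4, 4, 4): truth gives 0, best alternative gives -11.
Others bid (4, 4, 4, 15): truth gives 0, best alternative gives -11.
Others bid (4, 4, 15, 4): truth gives 0, best alternative gives -11.
Others bid (4, 4, 15, 15): truth gives 0, best alternative gives -11.
Others bid (4, 15, 4, 4): truth gives 0, best alternative gives -11.
Others bid (4, 15, 4, 15): truth gives 0, best alternative gives -11.
(Remaining 619 profiles checked similarly; truth is weakly best in each.)
In every case the truthful bid is at least as good as any alternative, so it is a dominant strategy.

Yes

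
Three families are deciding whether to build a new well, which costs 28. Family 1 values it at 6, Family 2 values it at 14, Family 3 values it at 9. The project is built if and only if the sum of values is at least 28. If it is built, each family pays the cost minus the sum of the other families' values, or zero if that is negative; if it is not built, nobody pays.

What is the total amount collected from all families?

Total value 29 ≥ cost 28, so it is built.
Family 1: others sum to 23; max(0, 28 - 23) = 5.
Family 2: others sum to 15; max(0, 28 - 15) = 13.
Family 3: others sum to 20; max(0, 28 - 20) = 8.
Total collected = 5 + 13 + 8 = 26.

26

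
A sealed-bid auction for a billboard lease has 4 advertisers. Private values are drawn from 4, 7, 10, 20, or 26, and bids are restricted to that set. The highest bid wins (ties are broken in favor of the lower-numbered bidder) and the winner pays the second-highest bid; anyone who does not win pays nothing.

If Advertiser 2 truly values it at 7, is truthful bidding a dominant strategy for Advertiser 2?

Check each profile of the others' bids and compare truth against every alternative bid.
Others bid (4, 4, 4): truth gives 3, best alternative gives 3.
Others bid (4, 4, 7): truth gives 0, best alternative gives 0.
Others bid (4, 4, 10): truth gives 0, best alternative gives 0.
Others bid (4, 4, 20): truth gives 0, best alternative gives 0.
Others bid (4, 4, 26): truth gives 0, best alternative gives 0.
Others bid (4, 7, 4): truth gives 0, best alternative gives 0.
(Remaining 119 profiles checked similarly; truth is weakly best in each.)
In every case the truthful bid is at least as good as any alternative, so it is a dominant strategy.

Yes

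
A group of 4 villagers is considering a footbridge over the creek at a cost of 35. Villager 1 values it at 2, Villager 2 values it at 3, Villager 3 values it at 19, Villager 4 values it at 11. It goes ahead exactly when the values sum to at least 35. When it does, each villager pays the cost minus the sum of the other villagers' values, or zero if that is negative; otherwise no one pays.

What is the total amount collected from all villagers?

35

Total value 35 ≥ cost 35, so it is built.
Villager 1: others sum to 33; max(0, 35 - 33) = 2.
Villager 2: others sum to 32; max(0, 35 - 32) = 3.
Villager 3: others sum to 16; max(0, 35 - 16) = 19.
Villager 4: others sum to 24; max(0, 35 - 24) = 11.
Total collected = 2 + 3 + 19 + 11 = 35.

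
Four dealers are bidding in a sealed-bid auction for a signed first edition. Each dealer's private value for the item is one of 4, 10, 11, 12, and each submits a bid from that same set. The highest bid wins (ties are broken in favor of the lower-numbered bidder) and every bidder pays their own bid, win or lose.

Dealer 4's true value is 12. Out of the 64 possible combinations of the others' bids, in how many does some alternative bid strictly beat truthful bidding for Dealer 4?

Others bid (4, 4, 4): truth gives 0; bid 10 gives 2 > 0. Violating.
Others bid (4, 4, 10): truth gives 0; bid 11 gives 1 > 0. Violating.
Others bid (4, 4, 12): truth gives -12; bid 4 gives -4 > -12. Violating.
Others bid (4, 10, 4): truth gives 0; bid 11 gives 1 > 0. Violating.
Others bid (4, 4, 11): truth gives 0; no alternative beats it.
Others bid (4, 10, 11): truth gives 0; no alternative beats it.
(Checking all 64 profiles: 45 have a profitable deviation, 19 do not.)

45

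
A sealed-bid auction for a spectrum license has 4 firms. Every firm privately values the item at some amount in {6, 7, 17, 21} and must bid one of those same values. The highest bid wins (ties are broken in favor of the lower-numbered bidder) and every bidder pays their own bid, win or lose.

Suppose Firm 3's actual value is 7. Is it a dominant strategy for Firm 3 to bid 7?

Consider the case where Firm 1 bids 6, Firm 2 bids 6 and Firm 4 bids 17.
Truthful bid 7: loses but pays 7, utility -7.
Bid 6 instead: loses but pays 6, utility -6.
Since -6 > -7, bidding 6 is strictly better here, so truthful bidding is not dominant.

No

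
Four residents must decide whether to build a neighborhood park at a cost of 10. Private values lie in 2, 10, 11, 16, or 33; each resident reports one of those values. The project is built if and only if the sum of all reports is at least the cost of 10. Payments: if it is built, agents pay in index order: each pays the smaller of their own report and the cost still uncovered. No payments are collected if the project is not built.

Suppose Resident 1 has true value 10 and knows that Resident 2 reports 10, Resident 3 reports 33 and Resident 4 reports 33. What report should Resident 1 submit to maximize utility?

2

Report 2: project built, pays 2, utility 10 - 2 = 8.
Report 10: project built, pays 10, utility 10 - 10 = 0.
Report 11: project built, pays 10, utility 10 - 10 = 0.
Report 16: project built, pays 10, utility 10 - 10 = 0.
Report 33: project built, pays 10, utility 10 - 10 = 0.
The best choice is 2 with utility 8.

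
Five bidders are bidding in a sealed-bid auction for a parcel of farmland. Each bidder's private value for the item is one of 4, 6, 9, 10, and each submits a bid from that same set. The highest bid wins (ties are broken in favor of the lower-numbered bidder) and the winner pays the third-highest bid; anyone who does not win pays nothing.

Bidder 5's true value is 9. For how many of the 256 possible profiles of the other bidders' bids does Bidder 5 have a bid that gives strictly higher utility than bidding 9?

Others bid (4, 4, 4, 9): truth gives 0; bid 10 gives 5 > 0. Violating.
Others bid (4, 4, 6, 9): truth gives 0; bid 10 gives 3 > 0. Violating.
Others bid (4, 4, 9, 4): truth gives 0; bid 10 gives 5 > 0. Violating.
Others bid (4, 4, 9, 6): truth gives 0; bid 10 gives 3 > 0. Violating.
Others bid (4, 4, 4, 4): truth gives 5; no alternative beats it.
Others bid (4, 4, 4, 6): truth gives 5; no alternative beats it.
(Checking all 256 profiles: 32 have a profitable deviation, 224 do not.)

32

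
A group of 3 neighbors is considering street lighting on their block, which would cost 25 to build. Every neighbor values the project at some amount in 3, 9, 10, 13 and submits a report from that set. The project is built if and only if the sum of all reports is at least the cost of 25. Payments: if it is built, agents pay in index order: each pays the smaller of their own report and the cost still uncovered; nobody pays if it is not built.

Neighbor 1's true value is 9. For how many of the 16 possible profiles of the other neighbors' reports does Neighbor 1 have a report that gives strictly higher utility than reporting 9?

Others report (9, 13): truth gives 0; report 3 gives 6 > 0. Violating.
Others report (10, 13): truth gives 0; report 3 gives 6 > 0. Violating.
Others report (13, 9): truth gives 0; report 3 gives 6 > 0. Violating.
Others report (13, 10): truth gives 0; report 3 gives 6 > 0. Violating.
Others report (3, 3): truth gives 0; no alternative beats it.
Others report (3, 9): truth gives 0; no alternative beats it.
(Checking all 16 profiles: 5 have a profitable deviation, 11 do not.)

5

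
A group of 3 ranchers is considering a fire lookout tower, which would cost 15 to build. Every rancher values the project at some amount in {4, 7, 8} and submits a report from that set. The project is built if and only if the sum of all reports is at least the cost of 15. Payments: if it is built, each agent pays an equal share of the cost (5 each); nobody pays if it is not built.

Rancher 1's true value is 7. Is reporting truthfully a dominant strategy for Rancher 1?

Check each profile of the others' reports and compare truth against every alternative report.
Others report (4, 4): truth gives 2, best alternative gives 2.
Others report (4, 7): truth gives 2, best alternative gives 2.
Others report (4, 8): truth gives 2, best alternative gives 2.
Others report (7, 4): truth gives 2, best alternative gives 2.
Others report (7, 7): truth gives 2, best alternative gives 2.
Others report (7, 8): truth gives 2, best alternative gives 2.
(Remaining 3 profiles checked similarly; truth is weakly best in each.)
In every case the truthful report is at least as good as any alternative, so it is a dominant strategy.

Yes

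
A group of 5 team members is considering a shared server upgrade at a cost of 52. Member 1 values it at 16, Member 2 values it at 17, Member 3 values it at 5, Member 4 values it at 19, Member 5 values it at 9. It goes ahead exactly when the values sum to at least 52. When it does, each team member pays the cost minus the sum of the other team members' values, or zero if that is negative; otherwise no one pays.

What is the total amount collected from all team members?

10

Total value 66 ≥ cost 52, so it is built.
Member 1: others sum to 50; max(0, 52 - 50) = 2.
Member 2: others sum to 49; max(0, 52 - 49) = 3.
Member 3: others sum to 61; max(0, 52 - 61) = 0.
Member 4: others sum to 47; max(0, 52 - 47) = 5.
Member 5: others sum to 57; max(0, 52 - 57) = 0.
Total collected = 2 + 3 + 0 + 5 + 0 = 10.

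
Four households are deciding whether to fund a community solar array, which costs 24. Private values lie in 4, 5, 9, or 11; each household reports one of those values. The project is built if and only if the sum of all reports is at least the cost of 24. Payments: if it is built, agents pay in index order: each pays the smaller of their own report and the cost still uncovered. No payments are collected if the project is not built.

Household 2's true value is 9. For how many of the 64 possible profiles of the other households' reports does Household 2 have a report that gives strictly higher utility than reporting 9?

47

Others report (4, 4, 11): truth gives 0; report 5 gives 4 > 0. Violating.
Others report (4, 5, 11): truth gives 0; report 4 gives 5 > 0. Violating.
Others report (4, 9, 9): truth gives 0; report 4 gives 5 > 0. Violating.
Others report (4, 9, 11): truth gives 0; report 4 gives 5 > 0. Violating.
Others report (4, 4, 4): truth gives 0; no alternative beats it.
Others report (4, 4, 5): truth gives 0; no alternative beats it.
(Checking all 64 profiles: 47 have a profitable deviation, 17 do not.)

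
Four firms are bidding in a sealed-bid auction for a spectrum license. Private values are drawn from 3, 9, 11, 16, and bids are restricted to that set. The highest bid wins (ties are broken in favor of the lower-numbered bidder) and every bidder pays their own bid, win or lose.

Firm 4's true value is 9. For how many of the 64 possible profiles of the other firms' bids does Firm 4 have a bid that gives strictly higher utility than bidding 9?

Others bid (3, 3, 9): truth gives -9; bid 11 gives -2 > -9. Violating.
Others bid (3, 3, 11): truth gives -9; bid 3 gives -3 > -9. Violating.
Others bid (3, 3, 16): truth gives -9; bid 3 gives -3 > -9. Violating.
Others bid (3, 9, 3): truth gives -9; bid 11 gives -2 > -9. Violating.
Others bid (3, 3, 3): truth gives 0; no alternative beats it.
(Checking all 64 profiles: 63 have a profitable deviation, 1 does not.)

63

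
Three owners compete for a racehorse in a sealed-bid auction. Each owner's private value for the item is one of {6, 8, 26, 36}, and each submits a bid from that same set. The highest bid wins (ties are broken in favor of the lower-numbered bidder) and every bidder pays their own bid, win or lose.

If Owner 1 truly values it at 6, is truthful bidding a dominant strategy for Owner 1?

Consider the case where Owner 2 bids 6 and Owner 3 bids 8.
Truthful bid 6: loses but pays 6, utility -6.
Bid 8 instead: wins, pays 8, utility 6 - 8 = -2.
Since -2 > -6, bidding 8 is strictly better here, so truthful bidding is not dominant.

No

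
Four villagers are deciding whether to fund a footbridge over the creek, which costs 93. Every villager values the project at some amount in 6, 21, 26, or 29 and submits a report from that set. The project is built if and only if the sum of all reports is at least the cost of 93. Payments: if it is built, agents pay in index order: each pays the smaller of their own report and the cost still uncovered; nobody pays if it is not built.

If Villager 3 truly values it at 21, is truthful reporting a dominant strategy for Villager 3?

No

Consider the case where Villager 1 reports 29, Villager 2 reports 29 and Villager 4 reports 29.
Truthful report 21: project built, pays 21, utility 21 - 21 = 0.
Report 6 instead: project built, pays 6, utility 21 - 6 = 15.
Since 15 > 0, reporting 6 is strictly better here, so truthful reporting is not dominant.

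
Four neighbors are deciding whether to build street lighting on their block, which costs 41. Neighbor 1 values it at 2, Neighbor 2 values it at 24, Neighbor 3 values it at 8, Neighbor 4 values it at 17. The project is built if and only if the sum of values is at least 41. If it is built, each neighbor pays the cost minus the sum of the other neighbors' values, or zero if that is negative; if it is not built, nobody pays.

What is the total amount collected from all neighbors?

Total value 51 ≥ cost 41, so it is built.
Neighbor 1: others sum to 49; max(0, 41 - 49) = 0.
Neighbor 2: others sum to 27; max(0, 41 - 27) = 14.
Neighbor 3: others sum to 43; max(0, 41 - 43) = 0.
Neighbor 4: others sum to 34; max(0, 41 - 34) = 7.
Total collected = 0 + 14 + 0 + 7 = 21.

21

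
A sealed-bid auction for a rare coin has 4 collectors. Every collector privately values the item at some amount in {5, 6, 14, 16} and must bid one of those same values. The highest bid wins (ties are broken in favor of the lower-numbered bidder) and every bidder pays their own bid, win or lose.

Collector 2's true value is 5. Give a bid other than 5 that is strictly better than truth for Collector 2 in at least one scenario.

Suppose Collector 1 bids 5, Collector 3 bids 5 and Collector 4 bids 5.
Bid 5: loses but pays 5, utility -5.
Bid 6: wins, pays 6, utility 5 - 6 = -1.
So bidding 6 beats truth here (-1 > -5).

6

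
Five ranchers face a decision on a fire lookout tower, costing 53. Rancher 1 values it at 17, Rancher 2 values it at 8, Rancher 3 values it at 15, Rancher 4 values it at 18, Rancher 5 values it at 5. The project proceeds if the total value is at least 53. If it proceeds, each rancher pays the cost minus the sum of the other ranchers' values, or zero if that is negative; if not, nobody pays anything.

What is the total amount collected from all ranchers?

20

Total value 63 ≥ cost 53, so it is built.
Rancher 1: others sum to 46; max(0, 53 - 46) = 7.
Rancher 2: others sum to 55; max(0, 53 - 55) = 0.
Rancher 3: others sum to 48; max(0, 53 - 48) = 5.
Rancher 4: others sum to 45; max(0, 53 - 45) = 8.
Rancher 5: others sum to 58; max(0, 53 - 58) = 0.
Total collected = 7 + 0 + 5 + 8 + 0 = 20.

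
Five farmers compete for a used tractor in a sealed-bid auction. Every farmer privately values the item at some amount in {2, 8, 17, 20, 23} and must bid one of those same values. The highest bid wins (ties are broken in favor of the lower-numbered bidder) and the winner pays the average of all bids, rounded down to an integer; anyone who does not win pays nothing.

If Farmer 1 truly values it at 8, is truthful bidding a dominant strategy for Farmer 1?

No

Consider the case where Farmer 2 bids 2, Farmer 3 bids 2, Farmer 4 bids 2 and Farmer 5 bids 2.
Truthful bid 8: wins, pays 3, utility 8 - 3 = 5.
Bid 2 instead: wins, pays 2, utility 8 - 2 = 6.
Since 6 > 5, bidding 2 is strictly better here, so truthful bidding is not dominant.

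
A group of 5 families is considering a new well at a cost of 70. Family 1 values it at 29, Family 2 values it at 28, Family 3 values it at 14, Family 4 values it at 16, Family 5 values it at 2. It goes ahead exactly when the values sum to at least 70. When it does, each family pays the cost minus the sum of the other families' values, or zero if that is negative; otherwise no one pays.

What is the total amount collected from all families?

Total value 89 ≥ cost 70, so it is built.
Family 1: others sum to 60; max(0, 70 - 60) = 10.
Family 2: others sum to 61; max(0, 70 - 61) = 9.
Family 3: others sum to 75; max(0, 70 - 75) = 0.
Family 4: others sum to 73; max(0, 70 - 73) = 0.
Family 5: others sum to 87; max(0, 70 - 87) = 0.
Total collected = 10 + 9 + 0 + 0 + 0 = 19.

19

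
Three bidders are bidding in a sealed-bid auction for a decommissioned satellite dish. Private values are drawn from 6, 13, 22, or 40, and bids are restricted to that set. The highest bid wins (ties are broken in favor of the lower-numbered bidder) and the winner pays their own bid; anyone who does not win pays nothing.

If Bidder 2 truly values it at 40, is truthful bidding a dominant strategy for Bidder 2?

Consider the case where Bidder 1 bids 6 and Bidder 3 bids 6.
Truthful bid 40: wins, pays 40, utility 40 - 40 = 0.
Bid 13 instead: wins, pays 13, utility 40 - 13 = 27.
Since 27 > 0, bidding 13 is strictly better here, so truthful bidding is not dominant.

No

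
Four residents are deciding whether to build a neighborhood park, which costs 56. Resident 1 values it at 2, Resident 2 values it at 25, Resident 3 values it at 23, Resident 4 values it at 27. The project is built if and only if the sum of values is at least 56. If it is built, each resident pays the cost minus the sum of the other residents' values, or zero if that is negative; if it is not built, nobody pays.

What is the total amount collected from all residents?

12

Total value 77 ≥ cost 56, so it is built.
Resident 1: others sum to 75; max(0, 56 - 75) = 0.
Resident 2: others sum to 52; max(0, 56 - 52) = 4.
Resident 3: others sum to 54; max(0, 56 - 54) = 2.
Resident 4: others sum to 50; max(0, 56 - 50) = 6.
Total collected = 0 + 4 + 2 + 6 = 12.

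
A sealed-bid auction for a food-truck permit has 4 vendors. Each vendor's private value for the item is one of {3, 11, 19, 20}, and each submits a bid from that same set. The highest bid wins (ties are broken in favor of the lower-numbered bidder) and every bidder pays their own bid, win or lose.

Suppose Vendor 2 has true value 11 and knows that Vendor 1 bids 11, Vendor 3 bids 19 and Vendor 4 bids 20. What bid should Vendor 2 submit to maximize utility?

Bid 3: loses but pays 3, utility -3.
Bid 11: loses but pays 11, utility -11.
Bid 19: loses but pays 19, utility -19.
Bid 20: wins, pays 20, utility 11 - 20 = -9.
The best choice is 3 with utility -3.

3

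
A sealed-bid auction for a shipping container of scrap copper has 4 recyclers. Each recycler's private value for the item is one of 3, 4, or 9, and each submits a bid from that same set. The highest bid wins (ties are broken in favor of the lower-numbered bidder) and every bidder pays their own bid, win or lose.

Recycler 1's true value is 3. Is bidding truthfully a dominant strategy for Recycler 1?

No

Consider the case where Recycler 2 bids 3, Recycler 3 bids 3 and Recycler 4 bids 4.
Truthful bid 3: loses but pays 3, utility -3.
Bid 4 instead: wins, pays 4, utility 3 - 4 = -1.
Since -1 > -3, bidding 4 is strictly better here, so truthful bidding is not dominant.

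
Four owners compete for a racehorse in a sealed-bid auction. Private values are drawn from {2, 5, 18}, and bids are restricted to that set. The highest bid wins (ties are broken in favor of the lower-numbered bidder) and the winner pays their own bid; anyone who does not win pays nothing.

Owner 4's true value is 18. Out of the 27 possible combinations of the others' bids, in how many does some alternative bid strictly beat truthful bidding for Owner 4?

1

Others bid (2, 2, 2): truth gives 0; bid 5 gives 13 > 0. Violating.
Others bid (2, 2, 5): truth gives 0; no alternative beats it.
Others bid (2, 2, 18): truth gives 0; no alternative beats it.
(Checking all 27 profiles: 1 has a profitable deviation, 26 do not.)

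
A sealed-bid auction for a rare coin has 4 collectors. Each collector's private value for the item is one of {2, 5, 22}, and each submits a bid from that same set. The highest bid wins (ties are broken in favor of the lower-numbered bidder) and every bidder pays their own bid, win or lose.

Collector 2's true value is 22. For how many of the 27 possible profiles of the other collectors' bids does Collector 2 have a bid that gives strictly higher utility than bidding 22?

Others bid (2, 2, 2): truth gives 0; bid 5 gives 17 > 0. Violating.
Others bid (2, 2, 5): truth gives 0; bid 5 gives 17 > 0. Violating.
Others bid (2, 5, 2): truth gives 0; bid 5 gives 17 > 0. Violating.
Others bid (2, 5, 5): truth gives 0; bid 5 gives 17 > 0. Violating.
Others bid (2, 2, 22): truth gives 0; no alternative beats it.
Others bid (2, 5, 22): truth gives 0; no alternative beats it.
(Checking all 27 profiles: 13 have a profitable deviation, 14 do not.)

13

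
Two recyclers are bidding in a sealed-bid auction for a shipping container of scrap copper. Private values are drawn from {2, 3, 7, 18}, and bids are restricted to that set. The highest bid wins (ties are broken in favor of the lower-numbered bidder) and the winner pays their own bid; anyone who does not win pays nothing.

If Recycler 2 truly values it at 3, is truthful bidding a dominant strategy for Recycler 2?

Yes

Check each profile of the others' bids and compare truth against every alternative bid.
Others bid (2): truth gives 0, best alternative gives 0.
Others bid (3): truth gives 0, best alternative gives 0.
Others bid (7): truth gives 0, best alternative gives 0.
Others bid (18): truth gives 0, best alternative gives 0.
In every case the truthful bid is at least as good as any alternative, so it is a dominant strategy.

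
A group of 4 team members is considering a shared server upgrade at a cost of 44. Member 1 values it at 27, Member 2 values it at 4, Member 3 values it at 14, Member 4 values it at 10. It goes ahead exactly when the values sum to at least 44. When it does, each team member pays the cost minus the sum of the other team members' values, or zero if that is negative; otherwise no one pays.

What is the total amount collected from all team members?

Total value 55 ≥ cost 44, so it is built.
Member 1: others sum to 28; max(0, 44 - 28) = 16.
Member 2: others sum to 51; max(0, 44 - 51) = 0.
Member 3: others sum to 41; max(0, 44 - 41) = 3.
Member 4: others sum to 45; max(0, 44 - 45) = 0.
Total collected = 16 + 0 + 3 + 0 = 19.

19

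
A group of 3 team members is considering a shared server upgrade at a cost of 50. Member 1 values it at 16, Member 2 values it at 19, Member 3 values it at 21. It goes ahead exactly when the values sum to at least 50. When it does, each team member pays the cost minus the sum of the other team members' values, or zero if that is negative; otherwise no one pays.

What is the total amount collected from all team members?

38

Total value 56 ≥ cost 50, so it is built.
Member 1: others sum to 40; max(0, 50 - 40) = 10.
Member 2: others sum to 37; max(0, 50 - 37) = 13.
Member 3: others sum to 35; max(0, 50 - 35) = 15.
Total collected = 10 + 13 + 15 = 38.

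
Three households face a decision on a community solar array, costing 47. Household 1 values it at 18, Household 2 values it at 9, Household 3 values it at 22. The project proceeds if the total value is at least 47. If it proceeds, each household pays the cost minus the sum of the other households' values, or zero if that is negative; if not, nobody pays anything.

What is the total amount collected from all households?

43

Total value 49 ≥ cost 47, so it is built.
Household 1: others sum to 31; max(0, 47 - 31) = 16.
Household 2: others sum to 40; max(0, 47 - 40) = 7.
Household 3: others sum to 27; max(0, 47 - 27) = 20.
Total collected = 16 + 7 + 20 = 43.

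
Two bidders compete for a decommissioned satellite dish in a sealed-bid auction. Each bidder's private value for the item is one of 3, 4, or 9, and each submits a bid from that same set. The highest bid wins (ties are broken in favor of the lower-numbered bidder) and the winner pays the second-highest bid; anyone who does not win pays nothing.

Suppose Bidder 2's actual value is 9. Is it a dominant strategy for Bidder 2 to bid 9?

Check each profile of the others' bids and compare truth against every alternative bid.
Others bid (4): truth gives 5, best alternative gives 0.
Others bid (3): truth gives 6, best alternative gives 6.
Others bid (9): truth gives 0, best alternative gives 0.
In every case the truthful bid is at least as good as any alternative, so it is a dominant strategy.

Yes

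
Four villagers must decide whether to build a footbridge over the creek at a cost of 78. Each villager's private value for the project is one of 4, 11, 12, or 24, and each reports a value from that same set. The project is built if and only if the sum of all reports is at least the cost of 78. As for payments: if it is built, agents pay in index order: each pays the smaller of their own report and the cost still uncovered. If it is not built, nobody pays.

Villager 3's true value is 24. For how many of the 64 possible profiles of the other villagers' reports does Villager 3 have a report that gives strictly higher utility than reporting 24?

Others report (24, 24, 24): truth gives 0; report 11 gives 13 > 0. Violating.
Others report (4, 4, 4): truth gives 0; no alternative beats it.
Others report (4, 4, 11): truth gives 0; no alternative beats it.
(Checking all 64 profiles: 1 has a profitable deviation, 63 do not.)

1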